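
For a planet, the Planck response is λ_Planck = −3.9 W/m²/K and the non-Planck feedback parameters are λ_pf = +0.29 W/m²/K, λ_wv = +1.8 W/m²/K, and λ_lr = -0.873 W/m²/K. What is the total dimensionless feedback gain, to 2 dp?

Convert to gains: g_pf = 0.29/3.9 = 0.07436; g_wv = 1.8/3.9 = 0.4615; g_lr = -0.873/3.9 = -0.2238.
Total gain g = 0.31206.

0.31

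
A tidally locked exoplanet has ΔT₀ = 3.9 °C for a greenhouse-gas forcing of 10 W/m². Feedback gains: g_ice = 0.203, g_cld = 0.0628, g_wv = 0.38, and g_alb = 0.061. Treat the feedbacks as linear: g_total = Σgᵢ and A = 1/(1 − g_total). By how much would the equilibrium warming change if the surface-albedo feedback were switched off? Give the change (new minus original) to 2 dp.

Original: g = 0.7068, ΔT = 3.9/(1−0.7068) = 13.3015 °C.
Without surface-albedo: g' = 0.6458, ΔT' = 3.9/(1−0.6458) = 11.0107 °C.
Change = 11.0107 − 13.3015 = -2.29 °C.

-2.29 °C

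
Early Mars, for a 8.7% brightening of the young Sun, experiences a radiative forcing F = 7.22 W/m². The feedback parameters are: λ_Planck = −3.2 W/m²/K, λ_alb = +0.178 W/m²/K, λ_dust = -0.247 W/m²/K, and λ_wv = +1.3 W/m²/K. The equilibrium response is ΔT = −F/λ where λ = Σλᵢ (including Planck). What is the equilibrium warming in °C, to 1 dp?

3.7 °C

Net feedback parameter λ = (−3.2) + (+0.178) + (-0.247) + (+1.3) = -1.969 W/m²/K.
ΔT = −F/λ = −7.22/(-1.969) = 3.7 °C.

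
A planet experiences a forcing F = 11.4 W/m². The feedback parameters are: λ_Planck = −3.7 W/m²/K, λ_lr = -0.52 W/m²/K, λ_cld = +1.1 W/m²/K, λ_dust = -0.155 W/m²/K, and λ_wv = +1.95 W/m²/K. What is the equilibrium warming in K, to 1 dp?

8.6 K

Net feedback parameter λ = (−3.7) + (-0.52) + (+1.1) + (-0.155) + (+1.95) = -1.325 W/m²/K.
ΔT = −F/λ = −11.4/(-1.325) = 8.6 K.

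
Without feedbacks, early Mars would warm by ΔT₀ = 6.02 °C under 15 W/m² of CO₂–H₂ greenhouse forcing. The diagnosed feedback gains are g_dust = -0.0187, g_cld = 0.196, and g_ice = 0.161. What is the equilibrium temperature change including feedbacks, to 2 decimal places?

9.10 °C

Total gain g = -0.0187 + 0.196 + 0.161 = 0.3383.
Amplification A = 1/(1 − 0.3383) = 1.511.
ΔT = 6.02 × 1.511 = 9.10 °C.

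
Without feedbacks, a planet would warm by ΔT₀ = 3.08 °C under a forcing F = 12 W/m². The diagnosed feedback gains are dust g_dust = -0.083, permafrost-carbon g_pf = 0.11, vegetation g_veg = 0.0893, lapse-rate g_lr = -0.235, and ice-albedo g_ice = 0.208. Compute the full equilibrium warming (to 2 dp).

Total gain g = -0.083 + 0.11 + 0.0893 − 0.235 + 0.208 = 0.0893.
Amplification A = 1/(1 − 0.0893) = 1.098.
ΔT = 3.08 × 1.098 = 3.38 °C.

3.38 °C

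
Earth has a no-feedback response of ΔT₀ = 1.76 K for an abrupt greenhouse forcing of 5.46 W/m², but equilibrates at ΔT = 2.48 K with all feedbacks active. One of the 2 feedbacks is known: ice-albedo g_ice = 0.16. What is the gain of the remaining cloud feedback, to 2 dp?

0.13

Amplification A = ΔT/ΔT₀ = 2.48/1.76 = 1.409.
Total gain g = 1 − 1/A = 1 − 1/1.409 = 0.2903.
The known gain is 0.16.
g_cld = 0.2903 − 0.16 = 0.13.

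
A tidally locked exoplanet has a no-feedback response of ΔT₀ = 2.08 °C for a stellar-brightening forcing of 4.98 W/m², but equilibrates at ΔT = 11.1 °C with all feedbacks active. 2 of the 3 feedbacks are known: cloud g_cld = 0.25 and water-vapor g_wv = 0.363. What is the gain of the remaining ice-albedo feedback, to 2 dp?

0.20

Amplification A = ΔT/ΔT₀ = 11.1/2.08 = 5.337.
Total gain g = 1 − 1/A = 1 − 1/5.337 = 0.8126.
Known gains sum to 0.25 + 0.363 = 0.613.
g_ice = 0.8126 − 0.613 = 0.20.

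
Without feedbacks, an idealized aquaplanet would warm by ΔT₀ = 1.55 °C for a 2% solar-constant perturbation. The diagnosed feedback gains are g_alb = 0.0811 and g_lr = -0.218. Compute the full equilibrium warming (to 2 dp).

Total gain g = 0.0811 − 0.218 = -0.1369.
Amplification A = 1/(1 + 0.1369) = 0.8796.
ΔT = 1.55 × 0.8796 = 1.36 °C.

1.36 °C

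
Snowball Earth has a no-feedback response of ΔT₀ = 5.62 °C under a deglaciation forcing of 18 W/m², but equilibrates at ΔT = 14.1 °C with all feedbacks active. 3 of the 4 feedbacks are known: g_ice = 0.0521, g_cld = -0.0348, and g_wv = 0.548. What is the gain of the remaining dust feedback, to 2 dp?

0.04

Amplification A = ΔT/ΔT₀ = 14.1/5.62 = 2.509.
Total gain g = 1 − 1/A = 1 − 1/2.509 = 0.6014.
Known gains sum to 0.0521 − 0.0348 + 0.548 = 0.5653.
g_dust = 0.6014 − 0.5653 = 0.04.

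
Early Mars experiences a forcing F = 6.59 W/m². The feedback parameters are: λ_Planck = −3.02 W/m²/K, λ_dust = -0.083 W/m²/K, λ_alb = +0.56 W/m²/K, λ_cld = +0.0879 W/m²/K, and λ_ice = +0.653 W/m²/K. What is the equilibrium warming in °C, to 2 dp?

Net feedback parameter λ = (−3.02) + (-0.083) + (+0.56) + (+0.0879) + (+0.653) = -1.8021 W/m²/K.
ΔT = −F/λ = −6.59/(-1.8021) = 3.66 °C.

3.66 °C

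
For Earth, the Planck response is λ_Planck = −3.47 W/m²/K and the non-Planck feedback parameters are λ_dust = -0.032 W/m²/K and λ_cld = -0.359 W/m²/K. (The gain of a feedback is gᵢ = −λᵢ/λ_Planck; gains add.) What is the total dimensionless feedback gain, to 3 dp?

-0.113

Convert to gains: g_dust = -0.032/3.47 = -0.009222; g_cld = -0.359/3.47 = -0.1035.
Total gain g = -0.112722.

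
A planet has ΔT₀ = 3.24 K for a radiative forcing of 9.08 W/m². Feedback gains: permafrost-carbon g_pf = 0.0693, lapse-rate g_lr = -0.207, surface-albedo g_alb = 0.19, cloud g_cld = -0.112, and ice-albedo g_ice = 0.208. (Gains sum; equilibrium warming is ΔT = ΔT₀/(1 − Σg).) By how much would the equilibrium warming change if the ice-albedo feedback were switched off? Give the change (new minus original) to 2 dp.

-0.75 K

Original: g = 0.1483, ΔT = 3.24/(1−0.1483) = 3.8042 K.
Without ice-albedo: g' = -0.0597, ΔT' = 3.24/(1+0.0597) = 3.0575 K.
Change = 3.0575 − 3.8042 = -0.75 K.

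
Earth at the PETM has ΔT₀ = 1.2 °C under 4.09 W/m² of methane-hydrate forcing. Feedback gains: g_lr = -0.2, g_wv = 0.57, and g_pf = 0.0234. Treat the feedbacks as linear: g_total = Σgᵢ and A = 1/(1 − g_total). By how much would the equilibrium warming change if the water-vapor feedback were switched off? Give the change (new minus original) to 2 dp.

-0.96 °C

Original: g = 0.3934, ΔT = 1.2/(1−0.3934) = 1.9782 °C.
Without water-vapor: g' = -0.1766, ΔT' = 1.2/(1+0.1766) = 1.0199 °C.
Change = 1.0199 − 1.9782 = -0.96 °C.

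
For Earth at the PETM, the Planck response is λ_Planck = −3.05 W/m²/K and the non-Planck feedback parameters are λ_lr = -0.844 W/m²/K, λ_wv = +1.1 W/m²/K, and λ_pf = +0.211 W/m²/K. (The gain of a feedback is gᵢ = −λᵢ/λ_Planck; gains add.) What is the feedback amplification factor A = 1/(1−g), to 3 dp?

1.181

Convert to gains: g_lr = -0.844/3.05 = -0.2767; g_wv = 1.1/3.05 = 0.3607; g_pf = 0.211/3.05 = 0.06918.
Total gain g = 0.15318.
A = 1/(1 − 0.15318) = 1.181.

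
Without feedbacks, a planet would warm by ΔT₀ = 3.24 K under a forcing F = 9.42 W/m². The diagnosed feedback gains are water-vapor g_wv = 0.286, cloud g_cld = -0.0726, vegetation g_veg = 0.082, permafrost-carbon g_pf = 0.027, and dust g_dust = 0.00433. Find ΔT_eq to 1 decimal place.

4.8 K

Total gain g = 0.286 − 0.0726 + 0.082 + 0.027 + 0.00433 = 0.32673.
Amplification A = 1/(1 − 0.32673) = 1.485.
ΔT = 3.24 × 1.485 = 4.8 K.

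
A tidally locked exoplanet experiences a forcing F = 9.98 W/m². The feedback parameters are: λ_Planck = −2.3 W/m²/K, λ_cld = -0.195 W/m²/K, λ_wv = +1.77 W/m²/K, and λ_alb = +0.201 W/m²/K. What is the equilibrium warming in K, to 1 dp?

19.0 K

Net feedback parameter λ = (−2.3) + (-0.195) + (+1.77) + (+0.201) = -0.524 W/m²/K.
ΔT = −F/λ = −9.98/(-0.524) = 19.0 K.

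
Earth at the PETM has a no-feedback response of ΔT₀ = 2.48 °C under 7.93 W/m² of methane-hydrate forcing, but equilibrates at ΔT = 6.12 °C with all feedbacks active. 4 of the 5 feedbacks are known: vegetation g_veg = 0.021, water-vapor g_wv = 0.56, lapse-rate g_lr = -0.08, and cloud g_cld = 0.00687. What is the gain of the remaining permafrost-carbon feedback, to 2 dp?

Amplification A = ΔT/ΔT₀ = 6.12/2.48 = 2.468.
Total gain g = 1 − 1/A = 1 − 1/2.468 = 0.5948.
Known gains sum to 0.021 + 0.56 − 0.08 + 0.00687 = 0.50787.
g_pf = 0.5948 − 0.50787 = 0.09.

0.09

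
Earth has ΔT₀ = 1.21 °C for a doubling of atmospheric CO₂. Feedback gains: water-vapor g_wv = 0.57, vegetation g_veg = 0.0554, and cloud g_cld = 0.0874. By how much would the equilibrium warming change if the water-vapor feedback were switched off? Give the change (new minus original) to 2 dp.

Original: g = 0.7128, ΔT = 1.21/(1−0.7128) = 4.2131 °C.
Without water-vapor: g' = 0.1428, ΔT' = 1.21/(1−0.1428) = 1.4116 °C.
Change = 1.4116 − 4.2131 = -2.80 °C.

-2.80 °C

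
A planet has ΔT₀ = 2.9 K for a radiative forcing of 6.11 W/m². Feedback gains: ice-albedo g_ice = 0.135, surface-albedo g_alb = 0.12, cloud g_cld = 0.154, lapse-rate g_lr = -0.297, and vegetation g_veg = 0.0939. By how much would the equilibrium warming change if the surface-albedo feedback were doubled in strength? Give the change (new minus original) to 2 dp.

0.65 K

Original: g = 0.2059, ΔT = 2.9/(1−0.2059) = 3.6519 K.
With doubled surface-albedo: g' = 0.3259, ΔT' = 2.9/(1−0.3259) = 4.3020 K.
Change = 4.3020 − 3.6519 = 0.65 K.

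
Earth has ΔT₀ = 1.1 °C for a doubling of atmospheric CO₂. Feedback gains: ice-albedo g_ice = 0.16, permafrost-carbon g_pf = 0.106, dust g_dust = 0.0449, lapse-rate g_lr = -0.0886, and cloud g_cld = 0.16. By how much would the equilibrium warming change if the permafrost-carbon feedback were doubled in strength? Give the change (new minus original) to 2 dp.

Original: g = 0.3823, ΔT = 1.1/(1−0.3823) = 1.7808 °C.
With doubled permafrost-carbon: g' = 0.4883, ΔT' = 1.1/(1−0.4883) = 2.1497 °C.
Change = 2.1497 − 1.7808 = 0.37 °C.

0.37 °C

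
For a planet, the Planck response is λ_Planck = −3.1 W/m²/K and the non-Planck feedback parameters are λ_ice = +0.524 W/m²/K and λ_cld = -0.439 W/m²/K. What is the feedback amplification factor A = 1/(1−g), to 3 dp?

1.028

Convert to gains: g_ice = 0.524/3.1 = 0.169; g_cld = -0.439/3.1 = -0.1416.
Total gain g = 0.0274.
A = 1/(1 − 0.0274) = 1.028.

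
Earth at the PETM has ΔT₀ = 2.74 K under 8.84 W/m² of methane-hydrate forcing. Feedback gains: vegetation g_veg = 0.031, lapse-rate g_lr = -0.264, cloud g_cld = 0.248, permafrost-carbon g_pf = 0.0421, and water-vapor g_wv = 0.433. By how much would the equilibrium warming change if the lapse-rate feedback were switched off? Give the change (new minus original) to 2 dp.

5.77 K

Original: g = 0.4901, ΔT = 2.74/(1−0.4901) = 5.3736 K.
Without lapse-rate: g' = 0.7541, ΔT' = 2.74/(1−0.7541) = 11.1427 K.
Change = 11.1427 − 5.3736 = 5.77 K.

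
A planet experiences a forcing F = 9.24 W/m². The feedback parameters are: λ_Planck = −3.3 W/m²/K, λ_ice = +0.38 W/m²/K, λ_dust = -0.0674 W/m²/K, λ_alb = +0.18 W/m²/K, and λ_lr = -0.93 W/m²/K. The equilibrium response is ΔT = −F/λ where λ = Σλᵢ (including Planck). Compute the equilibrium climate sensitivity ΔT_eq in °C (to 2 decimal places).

Net feedback parameter λ = (−3.3) + (+0.38) + (-0.0674) + (+0.18) + (-0.93) = -3.7374 W/m²/K.
ΔT = −F/λ = −9.24/(-3.7374) = 2.47 °C.

2.47 °C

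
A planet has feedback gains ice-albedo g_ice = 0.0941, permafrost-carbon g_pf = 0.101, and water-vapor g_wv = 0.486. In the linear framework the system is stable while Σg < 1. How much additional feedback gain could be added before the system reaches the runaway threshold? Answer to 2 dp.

0.32

Current total gain = 0.0941 + 0.101 + 0.486 = 0.6811.
Margin to runaway = 1 − 0.6811 = 0.32.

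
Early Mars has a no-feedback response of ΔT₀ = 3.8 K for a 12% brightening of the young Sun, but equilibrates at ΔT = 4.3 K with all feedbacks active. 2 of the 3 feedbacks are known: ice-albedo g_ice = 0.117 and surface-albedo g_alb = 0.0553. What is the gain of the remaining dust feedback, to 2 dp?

Amplification A = ΔT/ΔT₀ = 4.3/3.8 = 1.132.
Total gain g = 1 − 1/A = 1 − 1/1.132 = 0.1166.
Known gains sum to 0.117 + 0.0553 = 0.1723.
g_dust = 0.1166 − 0.1723 = -0.06.

-0.06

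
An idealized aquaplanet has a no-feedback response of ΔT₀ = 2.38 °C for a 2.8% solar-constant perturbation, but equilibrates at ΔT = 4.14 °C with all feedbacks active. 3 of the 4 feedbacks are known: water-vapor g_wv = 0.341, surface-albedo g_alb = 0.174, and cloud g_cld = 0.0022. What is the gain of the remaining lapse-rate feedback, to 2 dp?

-0.09

Amplification A = ΔT/ΔT₀ = 4.14/2.38 = 1.739.
Total gain g = 1 − 1/A = 1 − 1/1.739 = 0.425.
Known gains sum to 0.341 + 0.174 + 0.0022 = 0.5172.
g_lr = 0.425 − 0.5172 = -0.09.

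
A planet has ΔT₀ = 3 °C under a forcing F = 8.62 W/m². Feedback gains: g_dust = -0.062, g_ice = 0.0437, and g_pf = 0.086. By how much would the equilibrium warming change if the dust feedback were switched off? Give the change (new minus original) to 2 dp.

Original: g = 0.0677, ΔT = 3/(1−0.0677) = 3.2178 °C.
Without dust: g' = 0.1297, ΔT' = 3/(1−0.1297) = 3.4471 °C.
Change = 3.4471 − 3.2178 = 0.23 °C.

0.23 °C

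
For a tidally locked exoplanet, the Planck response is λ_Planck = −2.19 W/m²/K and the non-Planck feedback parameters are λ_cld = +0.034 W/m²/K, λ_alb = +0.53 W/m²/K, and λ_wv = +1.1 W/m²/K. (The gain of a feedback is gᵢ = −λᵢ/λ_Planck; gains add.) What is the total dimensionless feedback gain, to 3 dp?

0.760

Convert to gains: g_cld = 0.034/2.19 = 0.01553; g_alb = 0.53/2.19 = 0.242; g_wv = 1.1/2.19 = 0.5023.
Total gain g = 0.75983.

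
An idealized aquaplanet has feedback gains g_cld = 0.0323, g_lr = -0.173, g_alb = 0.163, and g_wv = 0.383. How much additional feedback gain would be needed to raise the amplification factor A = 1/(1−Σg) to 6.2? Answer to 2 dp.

Current total gain = 0.4053.
Target gain for A = 6.2: g* = 1 − 1/6.2 = 0.8387.
Additional gain needed = 0.8387 − 0.4053 = 0.43.

0.43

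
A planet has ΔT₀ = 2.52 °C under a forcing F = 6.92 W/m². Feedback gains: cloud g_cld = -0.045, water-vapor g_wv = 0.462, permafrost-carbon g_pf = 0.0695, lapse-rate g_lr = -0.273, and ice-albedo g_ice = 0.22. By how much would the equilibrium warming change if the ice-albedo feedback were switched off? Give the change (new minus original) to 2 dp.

Original: g = 0.4335, ΔT = 2.52/(1−0.4335) = 4.4484 °C.
Without ice-albedo: g' = 0.2135, ΔT' = 2.52/(1−0.2135) = 3.2041 °C.
Change = 3.2041 − 4.4484 = -1.24 °C.

-1.24 °C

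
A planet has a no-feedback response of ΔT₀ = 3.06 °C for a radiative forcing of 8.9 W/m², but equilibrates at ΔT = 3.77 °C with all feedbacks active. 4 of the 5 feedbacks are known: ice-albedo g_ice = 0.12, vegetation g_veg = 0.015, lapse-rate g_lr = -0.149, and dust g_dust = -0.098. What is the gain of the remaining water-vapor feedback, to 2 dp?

Amplification A = ΔT/ΔT₀ = 3.77/3.06 = 1.232.
Total gain g = 1 − 1/A = 1 − 1/1.232 = 0.1883.
Known gains sum to 0.12 + 0.015 − 0.149 − 0.098 = -0.112.
g_wv = 0.1883 + 0.112 = 0.30.

0.30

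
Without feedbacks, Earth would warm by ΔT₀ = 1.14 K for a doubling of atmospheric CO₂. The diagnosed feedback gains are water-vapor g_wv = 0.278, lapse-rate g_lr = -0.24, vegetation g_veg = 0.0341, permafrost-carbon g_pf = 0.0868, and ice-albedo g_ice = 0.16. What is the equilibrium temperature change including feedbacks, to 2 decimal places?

1.67 K

Total gain g = 0.278 − 0.24 + 0.0341 + 0.0868 + 0.16 = 0.3189.
Amplification A = 1/(1 − 0.3189) = 1.468.
ΔT = 1.14 × 1.468 = 1.67 K.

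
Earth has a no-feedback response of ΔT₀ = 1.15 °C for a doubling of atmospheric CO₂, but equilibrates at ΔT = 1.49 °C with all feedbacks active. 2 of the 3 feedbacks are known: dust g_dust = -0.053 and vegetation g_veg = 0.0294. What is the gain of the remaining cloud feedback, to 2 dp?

0.25

Amplification A = ΔT/ΔT₀ = 1.49/1.15 = 1.296.
Total gain g = 1 − 1/A = 1 − 1/1.296 = 0.2284.
Known gains sum to -0.053 + 0.0294 = -0.0236.
g_cld = 0.2284 + 0.0236 = 0.25.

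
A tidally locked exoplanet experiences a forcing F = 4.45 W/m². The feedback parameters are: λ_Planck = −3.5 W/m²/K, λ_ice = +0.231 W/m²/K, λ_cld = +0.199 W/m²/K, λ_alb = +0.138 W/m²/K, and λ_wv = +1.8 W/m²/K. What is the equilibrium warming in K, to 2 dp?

3.93 K

Net feedback parameter λ = (−3.5) + (+0.231) + (+0.199) + (+0.138) + (+1.8) = -1.132 W/m²/K.
ΔT = −F/λ = −4.45/(-1.132) = 3.93 K.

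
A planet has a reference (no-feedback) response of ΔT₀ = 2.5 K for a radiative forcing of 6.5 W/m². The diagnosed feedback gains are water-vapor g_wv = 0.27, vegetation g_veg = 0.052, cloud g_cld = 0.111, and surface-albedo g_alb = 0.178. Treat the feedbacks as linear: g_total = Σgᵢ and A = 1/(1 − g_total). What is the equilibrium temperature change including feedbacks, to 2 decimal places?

6.43 K

Total gain g = 0.27 + 0.052 + 0.111 + 0.178 = 0.611.
Amplification A = 1/(1 − 0.611) = 2.571.
ΔT = 2.5 × 2.571 = 6.43 K.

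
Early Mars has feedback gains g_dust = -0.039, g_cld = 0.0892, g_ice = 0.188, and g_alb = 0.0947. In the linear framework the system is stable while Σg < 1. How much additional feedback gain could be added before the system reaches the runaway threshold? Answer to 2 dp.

Current total gain = -0.039 + 0.0892 + 0.188 + 0.0947 = 0.3329.
Margin to runaway = 1 − 0.3329 = 0.67.

0.67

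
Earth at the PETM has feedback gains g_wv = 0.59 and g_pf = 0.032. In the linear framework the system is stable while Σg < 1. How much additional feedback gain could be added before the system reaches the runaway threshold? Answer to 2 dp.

0.38

Current total gain = 0.59 + 0.032 = 0.622.
Margin to runaway = 1 − 0.622 = 0.38.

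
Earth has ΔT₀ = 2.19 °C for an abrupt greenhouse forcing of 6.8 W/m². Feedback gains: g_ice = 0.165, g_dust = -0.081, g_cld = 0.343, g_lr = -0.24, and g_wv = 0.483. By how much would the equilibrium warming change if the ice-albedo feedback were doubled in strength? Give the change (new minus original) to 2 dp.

Original: g = 0.67, ΔT = 2.19/(1−0.67) = 6.6364 °C.
With doubled ice-albedo: g' = 0.835, ΔT' = 2.19/(1−0.835) = 13.2727 °C.
Change = 13.2727 − 6.6364 = 6.64 °C.

6.64 °C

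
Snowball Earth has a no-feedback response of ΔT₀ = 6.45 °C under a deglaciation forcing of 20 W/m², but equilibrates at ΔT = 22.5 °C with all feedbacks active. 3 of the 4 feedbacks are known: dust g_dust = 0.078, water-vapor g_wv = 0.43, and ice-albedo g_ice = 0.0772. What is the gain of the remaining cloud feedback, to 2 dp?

Amplification A = ΔT/ΔT₀ = 22.5/6.45 = 3.488.
Total gain g = 1 − 1/A = 1 − 1/3.488 = 0.7133.
Known gains sum to 0.078 + 0.43 + 0.0772 = 0.5852.
g_cld = 0.7133 − 0.5852 = 0.13.

0.13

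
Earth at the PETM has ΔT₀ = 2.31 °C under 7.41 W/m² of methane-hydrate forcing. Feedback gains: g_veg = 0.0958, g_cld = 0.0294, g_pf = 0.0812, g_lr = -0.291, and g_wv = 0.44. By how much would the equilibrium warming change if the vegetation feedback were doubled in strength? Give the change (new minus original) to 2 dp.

0.63 °C

Original: g = 0.3554, ΔT = 2.31/(1−0.3554) = 3.5836 °C.
With doubled vegetation: g' = 0.4512, ΔT' = 2.31/(1−0.4512) = 4.2092 °C.
Change = 4.2092 − 3.5836 = 0.63 °C.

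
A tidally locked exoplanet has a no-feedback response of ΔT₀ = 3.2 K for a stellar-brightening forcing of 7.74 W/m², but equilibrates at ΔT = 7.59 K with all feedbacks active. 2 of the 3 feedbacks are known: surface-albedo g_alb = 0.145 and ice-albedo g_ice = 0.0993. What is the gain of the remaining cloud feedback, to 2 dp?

0.33

Amplification A = ΔT/ΔT₀ = 7.59/3.2 = 2.372.
Total gain g = 1 − 1/A = 1 − 1/2.372 = 0.5784.
Known gains sum to 0.145 + 0.0993 = 0.2443.
g_cld = 0.5784 − 0.2443 = 0.33.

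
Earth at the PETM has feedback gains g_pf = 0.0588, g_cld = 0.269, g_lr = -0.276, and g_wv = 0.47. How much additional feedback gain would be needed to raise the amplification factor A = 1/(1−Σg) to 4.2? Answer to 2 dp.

Current total gain = 0.5218.
Target gain for A = 4.2: g* = 1 − 1/4.2 = 0.7619.
Additional gain needed = 0.7619 − 0.5218 = 0.24.

0.24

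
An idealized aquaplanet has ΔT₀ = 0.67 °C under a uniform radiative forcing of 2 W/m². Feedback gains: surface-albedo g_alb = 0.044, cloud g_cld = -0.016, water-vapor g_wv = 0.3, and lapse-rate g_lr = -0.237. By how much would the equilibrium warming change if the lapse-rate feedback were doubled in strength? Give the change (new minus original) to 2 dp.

-0.15 °C

Original: g = 0.091, ΔT = 0.67/(1−0.091) = 0.7371 °C.
With doubled lapse-rate: g' = -0.146, ΔT' = 0.67/(1+0.146) = 0.5846 °C.
Change = 0.5846 − 0.7371 = -0.15 °C.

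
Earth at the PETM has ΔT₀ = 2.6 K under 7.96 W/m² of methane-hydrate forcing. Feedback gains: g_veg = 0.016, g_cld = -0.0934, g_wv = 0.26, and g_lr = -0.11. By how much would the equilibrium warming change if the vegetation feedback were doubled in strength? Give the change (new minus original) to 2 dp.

Original: g = 0.0726, ΔT = 2.6/(1−0.0726) = 2.8035 K.
With doubled vegetation: g' = 0.0886, ΔT' = 2.6/(1−0.0886) = 2.8528 K.
Change = 2.8528 − 2.8035 = 0.05 K.

0.05 K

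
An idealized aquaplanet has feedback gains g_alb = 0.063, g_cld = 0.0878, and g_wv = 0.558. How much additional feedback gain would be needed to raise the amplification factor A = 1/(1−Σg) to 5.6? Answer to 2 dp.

Current total gain = 0.7088.
Target gain for A = 5.6: g* = 1 − 1/5.6 = 0.8214.
Additional gain needed = 0.8214 − 0.7088 = 0.11.

0.11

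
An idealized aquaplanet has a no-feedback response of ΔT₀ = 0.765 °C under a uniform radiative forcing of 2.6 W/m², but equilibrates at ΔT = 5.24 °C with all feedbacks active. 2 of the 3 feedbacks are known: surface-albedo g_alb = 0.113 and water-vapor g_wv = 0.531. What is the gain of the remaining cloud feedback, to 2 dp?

0.21

Amplification A = ΔT/ΔT₀ = 5.24/0.765 = 6.85.
Total gain g = 1 − 1/A = 1 − 1/6.85 = 0.854.
Known gains sum to 0.113 + 0.531 = 0.644.
g_cld = 0.854 − 0.644 = 0.21.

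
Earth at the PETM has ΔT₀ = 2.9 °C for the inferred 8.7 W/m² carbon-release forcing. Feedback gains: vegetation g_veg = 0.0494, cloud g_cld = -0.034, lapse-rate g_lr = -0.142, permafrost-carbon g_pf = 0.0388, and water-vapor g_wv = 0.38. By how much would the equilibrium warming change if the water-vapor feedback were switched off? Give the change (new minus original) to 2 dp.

-1.43 °C

Original: g = 0.2922, ΔT = 2.9/(1−0.2922) = 4.0972 °C.
Without water-vapor: g' = -0.0878, ΔT' = 2.9/(1+0.0878) = 2.6659 °C.
Change = 2.6659 − 4.0972 = -1.43 °C.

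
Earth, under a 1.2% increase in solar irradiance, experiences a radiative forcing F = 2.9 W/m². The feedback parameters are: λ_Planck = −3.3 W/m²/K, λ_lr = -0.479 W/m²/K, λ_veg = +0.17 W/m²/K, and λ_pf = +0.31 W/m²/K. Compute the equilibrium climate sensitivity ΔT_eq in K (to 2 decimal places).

0.88 K

Net feedback parameter λ = (−3.3) + (-0.479) + (+0.17) + (+0.31) = -3.299 W/m²/K.
ΔT = −F/λ = −2.9/(-3.299) = 0.88 K.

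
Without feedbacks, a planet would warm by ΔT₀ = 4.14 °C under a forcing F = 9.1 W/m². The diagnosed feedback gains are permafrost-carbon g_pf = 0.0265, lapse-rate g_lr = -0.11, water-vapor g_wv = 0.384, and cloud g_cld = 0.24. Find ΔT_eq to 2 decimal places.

Total gain g = 0.0265 − 0.11 + 0.384 + 0.24 = 0.5405.
Amplification A = 1/(1 − 0.5405) = 2.176.
ΔT = 4.14 × 2.176 = 9.01 °C.

9.01 °C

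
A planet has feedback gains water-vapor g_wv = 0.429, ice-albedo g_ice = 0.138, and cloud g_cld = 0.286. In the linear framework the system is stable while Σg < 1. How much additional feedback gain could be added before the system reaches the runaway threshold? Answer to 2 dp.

0.15

Current total gain = 0.429 + 0.138 + 0.286 = 0.853.
Margin to runaway = 1 − 0.853 = 0.15.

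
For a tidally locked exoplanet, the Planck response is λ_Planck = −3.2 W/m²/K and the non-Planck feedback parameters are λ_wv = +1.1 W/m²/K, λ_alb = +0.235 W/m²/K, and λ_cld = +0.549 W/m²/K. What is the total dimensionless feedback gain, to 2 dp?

Convert to gains: g_wv = 1.1/3.2 = 0.3438; g_alb = 0.235/3.2 = 0.07344; g_cld = 0.549/3.2 = 0.1716.
Total gain g = 0.58884.

0.59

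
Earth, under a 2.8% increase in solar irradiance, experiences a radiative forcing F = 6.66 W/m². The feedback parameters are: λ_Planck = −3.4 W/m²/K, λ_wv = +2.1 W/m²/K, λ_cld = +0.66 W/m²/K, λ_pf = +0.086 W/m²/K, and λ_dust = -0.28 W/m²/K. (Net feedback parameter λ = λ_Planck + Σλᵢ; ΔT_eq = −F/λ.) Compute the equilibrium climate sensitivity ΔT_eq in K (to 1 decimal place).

Net feedback parameter λ = (−3.4) + (+2.1) + (+0.66) + (+0.086) + (-0.28) = -0.834 W/m²/K.
ΔT = −F/λ = −6.66/(-0.834) = 8.0 K.

8.0 K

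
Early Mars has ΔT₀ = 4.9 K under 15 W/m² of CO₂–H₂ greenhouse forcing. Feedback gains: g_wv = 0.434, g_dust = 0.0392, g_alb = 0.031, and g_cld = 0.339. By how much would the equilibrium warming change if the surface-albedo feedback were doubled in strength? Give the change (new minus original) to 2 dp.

7.70 K

Original: g = 0.8432, ΔT = 4.9/(1−0.8432) = 31.2500 K.
With doubled surface-albedo: g' = 0.8742, ΔT' = 4.9/(1−0.8742) = 38.9507 K.
Change = 38.9507 − 31.2500 = 7.70 K.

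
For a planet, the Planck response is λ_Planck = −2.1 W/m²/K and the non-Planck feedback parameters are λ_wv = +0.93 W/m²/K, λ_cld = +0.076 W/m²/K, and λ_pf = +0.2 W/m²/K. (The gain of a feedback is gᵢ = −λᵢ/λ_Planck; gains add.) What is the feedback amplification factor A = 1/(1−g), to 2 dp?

2.35

Convert to gains: g_wv = 0.93/2.1 = 0.4429; g_cld = 0.076/2.1 = 0.03619; g_pf = 0.2/2.1 = 0.09524.
Total gain g = 0.57433.
A = 1/(1 − 0.57433) = 2.35.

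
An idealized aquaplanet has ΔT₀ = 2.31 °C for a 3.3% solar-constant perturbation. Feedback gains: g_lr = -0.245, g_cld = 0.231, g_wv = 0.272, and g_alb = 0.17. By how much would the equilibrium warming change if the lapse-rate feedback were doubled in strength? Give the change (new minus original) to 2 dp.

Original: g = 0.428, ΔT = 2.31/(1−0.428) = 4.0385 °C.
With doubled lapse-rate: g' = 0.183, ΔT' = 2.31/(1−0.183) = 2.8274 °C.
Change = 2.8274 − 4.0385 = -1.21 °C.

-1.21 °C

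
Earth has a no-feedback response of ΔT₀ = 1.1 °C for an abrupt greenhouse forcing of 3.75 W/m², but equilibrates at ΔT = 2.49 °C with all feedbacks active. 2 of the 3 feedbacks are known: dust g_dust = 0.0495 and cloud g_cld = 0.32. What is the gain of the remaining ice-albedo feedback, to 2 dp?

Amplification A = ΔT/ΔT₀ = 2.49/1.1 = 2.264.
Total gain g = 1 − 1/A = 1 − 1/2.264 = 0.5583.
Known gains sum to 0.0495 + 0.32 = 0.3695.
g_ice = 0.5583 − 0.3695 = 0.19.

0.19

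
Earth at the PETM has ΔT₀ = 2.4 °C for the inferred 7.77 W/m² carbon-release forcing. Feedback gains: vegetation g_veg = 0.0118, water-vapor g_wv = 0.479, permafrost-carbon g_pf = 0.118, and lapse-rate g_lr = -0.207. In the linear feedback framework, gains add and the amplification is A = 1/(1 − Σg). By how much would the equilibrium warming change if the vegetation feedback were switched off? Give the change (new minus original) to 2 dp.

-0.08 °C

Original: g = 0.4018, ΔT = 2.4/(1−0.4018) = 4.0120 °C.
Without vegetation: g' = 0.39, ΔT' = 2.4/(1−0.39) = 3.9344 °C.
Change = 3.9344 − 4.0120 = -0.08 °C.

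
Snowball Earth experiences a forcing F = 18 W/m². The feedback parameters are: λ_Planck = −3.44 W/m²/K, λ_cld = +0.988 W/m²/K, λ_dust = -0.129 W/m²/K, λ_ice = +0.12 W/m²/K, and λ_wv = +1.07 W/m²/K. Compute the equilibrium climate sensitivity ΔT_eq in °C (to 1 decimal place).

Net feedback parameter λ = (−3.44) + (+0.988) + (-0.129) + (+0.12) + (+1.07) = -1.391 W/m²/K.
ΔT = −F/λ = −18/(-1.391) = 12.9 °C.

12.9 °C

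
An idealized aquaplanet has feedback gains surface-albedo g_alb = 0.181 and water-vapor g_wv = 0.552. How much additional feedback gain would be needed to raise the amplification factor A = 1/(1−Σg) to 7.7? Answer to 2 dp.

0.14

Current total gain = 0.733.
Target gain for A = 7.7: g* = 1 − 1/7.7 = 0.8701.
Additional gain needed = 0.8701 − 0.733 = 0.14.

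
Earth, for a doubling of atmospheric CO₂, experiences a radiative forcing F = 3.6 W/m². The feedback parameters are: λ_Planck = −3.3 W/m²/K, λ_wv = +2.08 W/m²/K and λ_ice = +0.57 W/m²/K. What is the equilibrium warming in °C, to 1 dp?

5.5 °C

Net feedback parameter λ = (−3.3) + (+2.08) + (+0.57) = -0.65 W/m²/K.
ΔT = −F/λ = −3.6/(-0.65) = 5.5 °C.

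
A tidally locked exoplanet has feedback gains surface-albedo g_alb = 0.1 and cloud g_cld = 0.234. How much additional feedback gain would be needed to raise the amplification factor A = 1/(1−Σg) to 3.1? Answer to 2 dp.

0.34

Current total gain = 0.334.
Target gain for A = 3.1: g* = 1 − 1/3.1 = 0.6774.
Additional gain needed = 0.6774 − 0.334 = 0.34.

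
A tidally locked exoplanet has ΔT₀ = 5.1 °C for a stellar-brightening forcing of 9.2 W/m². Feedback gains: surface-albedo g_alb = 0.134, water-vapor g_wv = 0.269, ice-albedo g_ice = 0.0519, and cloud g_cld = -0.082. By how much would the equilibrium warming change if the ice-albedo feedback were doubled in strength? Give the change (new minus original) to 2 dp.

Original: g = 0.3729, ΔT = 5.1/(1−0.3729) = 8.1327 °C.
With doubled ice-albedo: g' = 0.4248, ΔT' = 5.1/(1−0.4248) = 8.8665 °C.
Change = 8.8665 − 8.1327 = 0.73 °C.

0.73 °C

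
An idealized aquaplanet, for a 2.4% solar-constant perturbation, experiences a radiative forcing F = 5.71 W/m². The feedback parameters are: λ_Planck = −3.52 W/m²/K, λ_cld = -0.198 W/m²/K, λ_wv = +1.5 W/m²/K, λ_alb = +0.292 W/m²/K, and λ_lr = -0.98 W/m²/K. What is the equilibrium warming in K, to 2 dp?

1.96 K

Net feedback parameter λ = (−3.52) + (-0.198) + (+1.5) + (+0.292) + (-0.98) = -2.906 W/m²/K.
ΔT = −F/λ = −5.71/(-2.906) = 1.96 K.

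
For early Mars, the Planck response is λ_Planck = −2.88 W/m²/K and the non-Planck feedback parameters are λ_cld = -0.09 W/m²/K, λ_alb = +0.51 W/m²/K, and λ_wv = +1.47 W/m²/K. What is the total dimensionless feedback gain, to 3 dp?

Convert to gains: g_cld = -0.09/2.88 = -0.03125; g_alb = 0.51/2.88 = 0.1771; g_wv = 1.47/2.88 = 0.5104.
Total gain g = 0.65625.

0.656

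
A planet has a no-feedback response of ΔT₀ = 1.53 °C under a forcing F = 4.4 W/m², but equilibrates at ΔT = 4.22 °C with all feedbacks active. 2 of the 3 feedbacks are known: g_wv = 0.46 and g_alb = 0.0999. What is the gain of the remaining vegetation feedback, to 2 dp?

Amplification A = ΔT/ΔT₀ = 4.22/1.53 = 2.758.
Total gain g = 1 − 1/A = 1 − 1/2.758 = 0.6374.
Known gains sum to 0.46 + 0.0999 = 0.5599.
g_veg = 0.6374 − 0.5599 = 0.08.

0.08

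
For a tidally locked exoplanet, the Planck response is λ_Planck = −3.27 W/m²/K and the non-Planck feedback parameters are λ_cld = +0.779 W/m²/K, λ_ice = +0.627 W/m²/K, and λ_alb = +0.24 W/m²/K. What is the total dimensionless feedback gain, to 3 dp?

Convert to gains: g_cld = 0.779/3.27 = 0.2382; g_ice = 0.627/3.27 = 0.1917; g_alb = 0.24/3.27 = 0.07339.
Total gain g = 0.50329.

0.503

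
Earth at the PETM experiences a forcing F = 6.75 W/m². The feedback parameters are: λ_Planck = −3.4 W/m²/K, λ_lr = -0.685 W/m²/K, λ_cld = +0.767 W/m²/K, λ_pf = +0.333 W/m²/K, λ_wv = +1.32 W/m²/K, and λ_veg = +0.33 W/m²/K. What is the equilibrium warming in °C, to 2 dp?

Net feedback parameter λ = (−3.4) + (-0.685) + (+0.767) + (+0.333) + (+1.32) + (+0.33) = -1.335 W/m²/K.
ΔT = −F/λ = −6.75/(-1.335) = 5.06 °C.

5.06 °C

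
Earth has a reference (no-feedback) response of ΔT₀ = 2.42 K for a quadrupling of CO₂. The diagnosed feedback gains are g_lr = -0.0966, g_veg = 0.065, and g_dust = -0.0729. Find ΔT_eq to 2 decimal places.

2.19 K

Total gain g = -0.0966 + 0.065 − 0.0729 = -0.1045.
Amplification A = 1/(1 + 0.1045) = 0.9054.
ΔT = 2.42 × 0.9054 = 2.19 K.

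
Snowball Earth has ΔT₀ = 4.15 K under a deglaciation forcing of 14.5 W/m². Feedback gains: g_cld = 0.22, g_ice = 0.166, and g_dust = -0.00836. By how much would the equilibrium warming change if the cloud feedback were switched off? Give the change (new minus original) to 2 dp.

Original: g = 0.37764, ΔT = 4.15/(1−0.37764) = 6.6682 K.
Without cloud: g' = 0.15764, ΔT' = 4.15/(1−0.15764) = 4.9266 K.
Change = 4.9266 − 6.6682 = -1.74 K.

-1.74 K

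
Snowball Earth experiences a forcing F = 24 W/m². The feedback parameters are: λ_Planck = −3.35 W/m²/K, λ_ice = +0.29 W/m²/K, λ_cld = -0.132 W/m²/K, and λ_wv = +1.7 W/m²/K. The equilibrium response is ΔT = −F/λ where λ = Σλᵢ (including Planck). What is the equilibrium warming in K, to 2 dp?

Net feedback parameter λ = (−3.35) + (+0.29) + (-0.132) + (+1.7) = -1.492 W/m²/K.
ΔT = −F/λ = −24/(-1.492) = 16.09 K.

16.09 K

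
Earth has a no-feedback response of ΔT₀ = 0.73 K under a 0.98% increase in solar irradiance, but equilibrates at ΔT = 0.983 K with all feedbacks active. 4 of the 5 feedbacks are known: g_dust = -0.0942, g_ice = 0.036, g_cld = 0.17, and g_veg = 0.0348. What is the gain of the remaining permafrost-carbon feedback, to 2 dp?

Amplification A = ΔT/ΔT₀ = 0.983/0.73 = 1.347.
Total gain g = 1 − 1/A = 1 − 1/1.347 = 0.2576.
Known gains sum to -0.0942 + 0.036 + 0.17 + 0.0348 = 0.1466.
g_pf = 0.2576 − 0.1466 = 0.11.

0.11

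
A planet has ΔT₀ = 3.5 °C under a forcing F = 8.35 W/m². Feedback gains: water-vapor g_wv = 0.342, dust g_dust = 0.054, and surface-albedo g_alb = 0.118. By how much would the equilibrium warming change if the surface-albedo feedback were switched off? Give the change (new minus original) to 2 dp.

-1.41 °C

Original: g = 0.514, ΔT = 3.5/(1−0.514) = 7.2016 °C.
Without surface-albedo: g' = 0.396, ΔT' = 3.5/(1−0.396) = 5.7947 °C.
Change = 5.7947 − 7.2016 = -1.41 °C.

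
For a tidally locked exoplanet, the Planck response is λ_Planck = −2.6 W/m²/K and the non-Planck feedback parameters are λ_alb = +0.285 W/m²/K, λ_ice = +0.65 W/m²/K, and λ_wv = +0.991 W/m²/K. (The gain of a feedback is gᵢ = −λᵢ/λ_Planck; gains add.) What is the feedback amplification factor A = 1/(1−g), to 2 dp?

3.86

Convert to gains: g_alb = 0.285/2.6 = 0.1096; g_ice = 0.65/2.6 = 0.25; g_wv = 0.991/2.6 = 0.3812.
Total gain g = 0.7408.
A = 1/(1 − 0.7408) = 3.86.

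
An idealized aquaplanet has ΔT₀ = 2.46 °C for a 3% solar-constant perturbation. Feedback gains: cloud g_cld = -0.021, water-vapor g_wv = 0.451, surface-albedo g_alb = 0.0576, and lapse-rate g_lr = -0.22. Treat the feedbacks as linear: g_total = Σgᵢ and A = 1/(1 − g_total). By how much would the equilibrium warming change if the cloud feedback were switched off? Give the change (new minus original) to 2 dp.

0.10 °C

Original: g = 0.2676, ΔT = 2.46/(1−0.2676) = 3.3588 °C.
Without cloud: g' = 0.2886, ΔT' = 2.46/(1−0.2886) = 3.4580 °C.
Change = 3.4580 − 3.3588 = 0.10 °C.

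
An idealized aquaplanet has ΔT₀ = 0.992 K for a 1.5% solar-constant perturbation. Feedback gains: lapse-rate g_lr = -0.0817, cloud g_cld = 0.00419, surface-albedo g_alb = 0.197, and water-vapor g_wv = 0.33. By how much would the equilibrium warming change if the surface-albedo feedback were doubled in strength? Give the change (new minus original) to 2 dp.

Original: g = 0.44949, ΔT = 0.992/(1−0.44949) = 1.8020 K.
With doubled surface-albedo: g' = 0.64649, ΔT' = 0.992/(1−0.64649) = 2.8061 K.
Change = 2.8061 − 1.8020 = 1.00 K.

1.00 K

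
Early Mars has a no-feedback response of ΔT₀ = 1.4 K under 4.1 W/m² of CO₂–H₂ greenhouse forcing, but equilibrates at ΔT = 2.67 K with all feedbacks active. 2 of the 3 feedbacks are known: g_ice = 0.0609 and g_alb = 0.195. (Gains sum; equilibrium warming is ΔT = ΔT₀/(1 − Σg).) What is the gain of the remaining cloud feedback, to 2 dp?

Amplification A = ΔT/ΔT₀ = 2.67/1.4 = 1.907.
Total gain g = 1 − 1/A = 1 − 1/1.907 = 0.4756.
Known gains sum to 0.0609 + 0.195 = 0.2559.
g_cld = 0.4756 − 0.2559 = 0.22.

0.22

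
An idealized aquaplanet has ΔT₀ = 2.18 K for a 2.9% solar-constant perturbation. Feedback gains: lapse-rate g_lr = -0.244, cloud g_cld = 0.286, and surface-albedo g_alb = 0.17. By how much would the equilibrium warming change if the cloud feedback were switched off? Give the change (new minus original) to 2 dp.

Original: g = 0.212, ΔT = 2.18/(1−0.212) = 2.7665 K.
Without cloud: g' = -0.074, ΔT' = 2.18/(1+0.074) = 2.0298 K.
Change = 2.0298 − 2.7665 = -0.74 K.

-0.74 K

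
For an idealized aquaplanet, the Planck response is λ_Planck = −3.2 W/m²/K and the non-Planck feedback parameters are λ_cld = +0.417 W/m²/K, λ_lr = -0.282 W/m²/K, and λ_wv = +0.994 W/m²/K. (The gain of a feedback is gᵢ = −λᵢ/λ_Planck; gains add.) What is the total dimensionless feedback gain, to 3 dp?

0.353

Convert to gains: g_cld = 0.417/3.2 = 0.1303; g_lr = -0.282/3.2 = -0.08812; g_wv = 0.994/3.2 = 0.3106.
Total gain g = 0.35278.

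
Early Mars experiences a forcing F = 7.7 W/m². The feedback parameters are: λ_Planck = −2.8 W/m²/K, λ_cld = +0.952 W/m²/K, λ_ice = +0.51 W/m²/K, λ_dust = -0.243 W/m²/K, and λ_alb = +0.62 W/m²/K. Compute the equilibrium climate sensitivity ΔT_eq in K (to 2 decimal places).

Net feedback parameter λ = (−2.8) + (+0.952) + (+0.51) + (-0.243) + (+0.62) = -0.961 W/m²/K.
ΔT = −F/λ = −7.7/(-0.961) = 8.01 K.

8.01 K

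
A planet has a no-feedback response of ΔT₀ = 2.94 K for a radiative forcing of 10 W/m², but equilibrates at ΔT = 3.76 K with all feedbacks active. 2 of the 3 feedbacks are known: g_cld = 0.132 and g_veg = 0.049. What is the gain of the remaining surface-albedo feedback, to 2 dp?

0.04

Amplification A = ΔT/ΔT₀ = 3.76/2.94 = 1.279.
Total gain g = 1 − 1/A = 1 − 1/1.279 = 0.2181.
Known gains sum to 0.132 + 0.049 = 0.181.
g_alb = 0.2181 − 0.181 = 0.04.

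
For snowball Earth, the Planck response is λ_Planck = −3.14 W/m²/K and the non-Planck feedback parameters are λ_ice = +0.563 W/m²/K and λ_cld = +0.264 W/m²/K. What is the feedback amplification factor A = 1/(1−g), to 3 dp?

Convert to gains: g_ice = 0.563/3.14 = 0.1793; g_cld = 0.264/3.14 = 0.08408.
Total gain g = 0.26338.
A = 1/(1 − 0.26338) = 1.358.

1.358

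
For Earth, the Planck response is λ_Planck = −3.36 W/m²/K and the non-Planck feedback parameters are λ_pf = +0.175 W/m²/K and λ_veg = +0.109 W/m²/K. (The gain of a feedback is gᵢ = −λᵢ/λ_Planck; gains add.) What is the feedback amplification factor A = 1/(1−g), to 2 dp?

Convert to gains: g_pf = 0.175/3.36 = 0.05208; g_veg = 0.109/3.36 = 0.03244.
Total gain g = 0.08452.
A = 1/(1 − 0.08452) = 1.09.

1.09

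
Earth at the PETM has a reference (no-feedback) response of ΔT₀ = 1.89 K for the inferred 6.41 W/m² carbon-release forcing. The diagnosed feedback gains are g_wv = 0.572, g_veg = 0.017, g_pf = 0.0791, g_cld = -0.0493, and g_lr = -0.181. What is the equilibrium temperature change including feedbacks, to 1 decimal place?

Total gain g = 0.572 + 0.017 + 0.0791 − 0.0493 − 0.181 = 0.4378.
Amplification A = 1/(1 − 0.4378) = 1.779.
ΔT = 1.89 × 1.779 = 3.4 K.

3.4 K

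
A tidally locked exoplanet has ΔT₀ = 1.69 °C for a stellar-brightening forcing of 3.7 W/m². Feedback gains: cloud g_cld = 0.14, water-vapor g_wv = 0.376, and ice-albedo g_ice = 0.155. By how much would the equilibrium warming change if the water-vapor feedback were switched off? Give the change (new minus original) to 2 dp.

Original: g = 0.671, ΔT = 1.69/(1−0.671) = 5.1368 °C.
Without water-vapor: g' = 0.295, ΔT' = 1.69/(1−0.295) = 2.3972 °C.
Change = 2.3972 − 5.1368 = -2.74 °C.

-2.74 °C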